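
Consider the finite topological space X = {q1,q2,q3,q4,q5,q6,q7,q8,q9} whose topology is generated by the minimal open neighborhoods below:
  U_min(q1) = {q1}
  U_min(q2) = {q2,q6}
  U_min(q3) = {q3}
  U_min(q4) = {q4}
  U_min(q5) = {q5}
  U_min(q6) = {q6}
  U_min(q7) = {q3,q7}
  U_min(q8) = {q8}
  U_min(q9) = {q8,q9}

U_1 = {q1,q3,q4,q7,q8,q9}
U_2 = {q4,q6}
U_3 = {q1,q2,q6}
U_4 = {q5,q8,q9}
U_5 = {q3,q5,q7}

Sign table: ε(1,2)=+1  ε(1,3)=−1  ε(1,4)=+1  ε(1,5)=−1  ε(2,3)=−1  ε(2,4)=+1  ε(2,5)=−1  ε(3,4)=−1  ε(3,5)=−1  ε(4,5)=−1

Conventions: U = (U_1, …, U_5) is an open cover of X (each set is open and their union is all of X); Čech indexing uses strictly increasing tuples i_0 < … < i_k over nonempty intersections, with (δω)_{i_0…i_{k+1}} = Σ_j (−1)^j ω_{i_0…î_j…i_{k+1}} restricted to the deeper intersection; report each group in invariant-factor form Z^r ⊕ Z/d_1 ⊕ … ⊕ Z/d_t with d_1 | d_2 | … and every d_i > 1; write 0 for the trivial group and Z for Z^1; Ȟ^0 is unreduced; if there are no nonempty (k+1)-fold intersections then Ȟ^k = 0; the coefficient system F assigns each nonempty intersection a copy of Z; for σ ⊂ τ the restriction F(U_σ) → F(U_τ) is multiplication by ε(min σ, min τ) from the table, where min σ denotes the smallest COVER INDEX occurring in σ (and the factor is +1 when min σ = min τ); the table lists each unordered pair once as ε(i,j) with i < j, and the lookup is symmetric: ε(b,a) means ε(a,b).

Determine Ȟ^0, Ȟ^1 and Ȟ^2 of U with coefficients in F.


intersection data:
  U12={q4} U13={q1} U14={q8,q9} U15={q3,q7} U23={q6} U45={q5}
C dims 5,6; δ0: rk 4, SNF 1^4
Ȟ^0 = (5 − 4) − 0 = 1, so Ȟ^0 ≅ Z
Ȟ^1 = (6 − 0) − 4 = 2, so Ȟ^1 ≅ Z^2
Ȟ^2 = (0 − 0) − 0 = 0, so Ȟ^2 ≅ 0

Ȟ^0 = Z, Ȟ^1 = Z^2 and Ȟ^2 = 0


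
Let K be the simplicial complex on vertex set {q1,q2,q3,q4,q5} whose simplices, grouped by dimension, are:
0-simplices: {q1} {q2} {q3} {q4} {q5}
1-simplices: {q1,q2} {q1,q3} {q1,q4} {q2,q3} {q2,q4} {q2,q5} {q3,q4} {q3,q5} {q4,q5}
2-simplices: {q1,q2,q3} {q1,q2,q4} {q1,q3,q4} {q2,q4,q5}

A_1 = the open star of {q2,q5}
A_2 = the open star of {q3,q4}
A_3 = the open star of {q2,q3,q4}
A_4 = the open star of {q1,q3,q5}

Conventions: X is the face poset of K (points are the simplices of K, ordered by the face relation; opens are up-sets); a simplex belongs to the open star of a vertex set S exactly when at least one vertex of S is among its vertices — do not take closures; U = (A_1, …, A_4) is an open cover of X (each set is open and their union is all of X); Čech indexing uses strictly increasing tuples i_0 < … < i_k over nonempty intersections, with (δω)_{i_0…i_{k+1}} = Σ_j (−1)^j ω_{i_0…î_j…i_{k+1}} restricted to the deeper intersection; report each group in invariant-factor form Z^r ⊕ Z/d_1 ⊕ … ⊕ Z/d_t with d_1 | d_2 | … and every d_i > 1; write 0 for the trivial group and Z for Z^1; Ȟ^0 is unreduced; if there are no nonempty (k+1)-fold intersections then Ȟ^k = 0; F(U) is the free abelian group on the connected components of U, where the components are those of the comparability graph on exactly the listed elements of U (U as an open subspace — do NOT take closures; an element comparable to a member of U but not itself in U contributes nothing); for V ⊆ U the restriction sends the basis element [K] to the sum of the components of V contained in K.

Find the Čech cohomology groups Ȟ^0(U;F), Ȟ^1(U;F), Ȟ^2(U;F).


Ȟ^0 ≅ Z, Ȟ^1 ≅ Z, Ȟ^2 ≅ 0

nerve simplices:
  A1={{q2},{q5},{q1,q2},{q2,q3},{q2,q4},{q2,q5},{q3,q5},{q4,q5},{q1,q2,q3},{q1,q2,q4},{q2,q4,q5}} A2={{q3},{q4},{q1,q3},{q1,q4},{q2,q3},{q2,q4},{q3,q4},{q3,q5},{q4,q5},{q1,q2,q3},{q1,q2,q4},{q1,q3,q4},{q2,q4,q5}} A3={{q2},{q3},{q4},{q1,q2},{q1,q3},{q1,q4},{q2,q3},{q2,q4},{q2,q5},{q3,q4},{q3,q5},{q4,q5},{q1,q2,q3},{q1,q2,q4},{q1,q3,q4},{q2,q4,q5}} A4={{q1},{q3},{q5},{q1,q2},{q1,q3},{q1,q4},{q2,q3},{q2,q5},{q3,q4},{q3,q5},{q4,q5},{q1,q2,q3},{q1,q2,q4},{q1,q3,q4},{q2,q4,q5}}
  A12={{q2,q3},{q2,q4},{q3,q5},{q4,q5},{q1,q2,q3},{q1,q2,q4},{q2,q4,q5}} A13={{q2},{q1,q2},{q2,q3},{q2,q4},{q2,q5},{q3,q5},{q4,q5},{q1,q2,q3},{q1,q2,q4},{q2,q4,q5}} A14={{q5},{q1,q2},{q2,q3},{q2,q5},{q3,q5},{q4,q5},{q1,q2,q3},{q1,q2,q4},{q2,q4,q5}} A23={{q3},{q4},{q1,q3},{q1,q4},{q2,q3},{q2,q4},{q3,q4},{q3,q5},{q4,q5},{q1,q2,q3},{q1,q2,q4},{q1,q3,q4},{q2,q4,q5}} A24={{q3},{q1,q3},{q1,q4},{q2,q3},{q3,q4},{q3,q5},{q4,q5},{q1,q2,q3},{q1,q2,q4},{q1,q3,q4},{q2,q4,q5}} A34={{q3},{q1,q2},{q1,q3},{q1,q4},{q2,q3},{q2,q5},{q3,q4},{q3,q5},{q4,q5},{q1,q2,q3},{q1,q2,q4},{q1,q3,q4},{q2,q4,q5}}
  A123={{q2,q3},{q2,q4},{q3,q5},{q4,q5},{q1,q2,q3},{q1,q2,q4},{q2,q4,q5}} A124={{q2,q3},{q3,q5},{q4,q5},{q1,q2,q3},{q1,q2,q4},{q2,q4,q5}} A134={{q1,q2},{q2,q3},{q2,q5},{q3,q5},{q4,q5},{q1,q2,q3},{q1,q2,q4},{q2,q4,q5}} A234={{q3},{q1,q3},{q1,q4},{q2,q3},{q3,q4},{q3,q5},{q4,q5},{q1,q2,q3},{q1,q2,q4},{q1,q3,q4},{q2,q4,q5}}
  A1234={{q2,q3},{q3,q5},{q4,q5},{q1,q2,q3},{q1,q2,q4},{q2,q4,q5}}
components per intersection:
  A1: {{q2},{q5},{q1,q2},{q2,q3},{q2,q4},{q2,q5},{q3,q5},{q4,q5},{q1,q2,q3},{q1,q2,q4},{q2,q4,q5}}
  A2: {{q3},{q4},{q1,q3},{q1,q4},{q2,q3},{q2,q4},{q3,q4},{q3,q5},{q4,q5},{q1,q2,q3},{q1,q2,q4},{q1,q3,q4},{q2,q4,q5}}
  A3: {{q2},{q3},{q4},{q1,q2},{q1,q3},{q1,q4},{q2,q3},{q2,q4},{q2,q5},{q3,q4},{q3,q5},{q4,q5},{q1,q2,q3},{q1,q2,q4},{q1,q3,q4},{q2,q4,q5}}
  A4: {{q1},{q3},{q5},{q1,q2},{q1,q3},{q1,q4},{q2,q3},{q2,q5},{q3,q4},{q3,q5},{q4,q5},{q1,q2,q3},{q1,q2,q4},{q1,q3,q4},{q2,q4,q5}}
  A12: {{q2,q3},{q1,q2,q3}} {{q2,q4},{q4,q5},{q1,q2,q4},{q2,q4,q5}} {{q3,q5}}
  A13: {{q2},{q1,q2},{q2,q3},{q2,q4},{q2,q5},{q4,q5},{q1,q2,q3},{q1,q2,q4},{q2,q4,q5}} {{q3,q5}}
  A14: {{q5},{q2,q5},{q3,q5},{q4,q5},{q2,q4,q5}} {{q1,q2},{q2,q3},{q1,q2,q3},{q1,q2,q4}}
  A23: {{q3},{q4},{q1,q3},{q1,q4},{q2,q3},{q2,q4},{q3,q4},{q3,q5},{q4,q5},{q1,q2,q3},{q1,q2,q4},{q1,q3,q4},{q2,q4,q5}}
  A24: {{q3},{q1,q3},{q1,q4},{q2,q3},{q3,q4},{q3,q5},{q1,q2,q3},{q1,q2,q4},{q1,q3,q4}} {{q4,q5},{q2,q4,q5}}
  A34: {{q3},{q1,q2},{q1,q3},{q1,q4},{q2,q3},{q3,q4},{q3,q5},{q1,q2,q3},{q1,q2,q4},{q1,q3,q4}} {{q2,q5},{q4,q5},{q2,q4,q5}}
  A123: {{q2,q3},{q1,q2,q3}} {{q2,q4},{q4,q5},{q1,q2,q4},{q2,q4,q5}} {{q3,q5}}
  A124: {{q2,q3},{q1,q2,q3}} {{q3,q5}} {{q4,q5},{q2,q4,q5}} {{q1,q2,q4}}
  A134: {{q1,q2},{q2,q3},{q1,q2,q3},{q1,q2,q4}} {{q2,q5},{q4,q5},{q2,q4,q5}} {{q3,q5}}
  A234: {{q3},{q1,q3},{q1,q4},{q2,q3},{q3,q4},{q3,q5},{q1,q2,q3},{q1,q2,q4},{q1,q3,q4}} {{q4,q5},{q2,q4,q5}}
  A1234: {{q2,q3},{q1,q2,q3}} {{q3,q5}} {{q4,q5},{q2,q4,q5}} {{q1,q2,q4}}
C dims 4,12,12,4; δ0: rk 3, SNF 1^3; δ1: rk 8, SNF 1^8; δ2: rk 4, SNF 1^4
degree 0: 4−3−0 = 1 → Ȟ^0 ≅ Z
degree 1: 12−8−3 = 1 → Ȟ^1 ≅ Z
degree 2: 12−4−8 = 0 → Ȟ^2 ≅ 0


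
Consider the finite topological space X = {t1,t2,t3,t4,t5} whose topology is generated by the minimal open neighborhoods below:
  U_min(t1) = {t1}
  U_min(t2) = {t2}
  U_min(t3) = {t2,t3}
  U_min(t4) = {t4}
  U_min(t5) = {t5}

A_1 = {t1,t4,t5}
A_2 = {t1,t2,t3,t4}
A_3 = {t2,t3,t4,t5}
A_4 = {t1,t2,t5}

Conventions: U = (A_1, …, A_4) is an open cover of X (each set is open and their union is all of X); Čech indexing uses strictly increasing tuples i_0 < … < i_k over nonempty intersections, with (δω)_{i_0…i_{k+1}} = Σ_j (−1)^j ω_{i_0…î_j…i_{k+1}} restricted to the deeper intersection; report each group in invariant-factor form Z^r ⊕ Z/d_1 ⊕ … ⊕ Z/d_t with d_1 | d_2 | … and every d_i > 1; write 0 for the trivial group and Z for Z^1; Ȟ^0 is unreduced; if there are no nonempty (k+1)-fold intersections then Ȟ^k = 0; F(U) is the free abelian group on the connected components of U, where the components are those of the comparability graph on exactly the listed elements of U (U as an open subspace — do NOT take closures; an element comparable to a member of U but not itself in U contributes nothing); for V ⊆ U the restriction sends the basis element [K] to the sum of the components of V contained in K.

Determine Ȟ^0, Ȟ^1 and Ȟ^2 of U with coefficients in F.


Ȟ^0 ≅ Z^4, Ȟ^1 ≅ 0 and Ȟ^2 ≅ 0

nerve simplices:
  A12={t1,t4} A13={t4,t5} A14={t1,t5} A23={t2,t3,t4} A24={t1,t2} A34={t2,t5}
  A123={t4} A124={t1} A134={t5} A234={t2}
components per intersection:
  A1: {t1} {t4} {t5}
  A2: {t1} {t2,t3} {t4}
  A3: {t2,t3} {t4} {t5}
  A4: {t1} {t2} {t5}
  A12: {t1} {t4}
  A13: {t4} {t5}
  A14: {t1} {t5}
  A23: {t2,t3} {t4}
  A24: {t1} {t2}
  A34: {t2} {t5}
  A123: {t4}
  A124: {t1}
  A134: {t5}
  A234: {t2}
C dims 12,12,4; δ0: rk 8, SNF 1^8; δ1: rk 4, SNF 1^4
degree 0: 12−8−0 = 4 → Ȟ^0 ≅ Z^4
degree 1: 12−4−8 = 0 → Ȟ^1 ≅ 0
degree 2: 4−0−4 = 0 → Ȟ^2 ≅ 0


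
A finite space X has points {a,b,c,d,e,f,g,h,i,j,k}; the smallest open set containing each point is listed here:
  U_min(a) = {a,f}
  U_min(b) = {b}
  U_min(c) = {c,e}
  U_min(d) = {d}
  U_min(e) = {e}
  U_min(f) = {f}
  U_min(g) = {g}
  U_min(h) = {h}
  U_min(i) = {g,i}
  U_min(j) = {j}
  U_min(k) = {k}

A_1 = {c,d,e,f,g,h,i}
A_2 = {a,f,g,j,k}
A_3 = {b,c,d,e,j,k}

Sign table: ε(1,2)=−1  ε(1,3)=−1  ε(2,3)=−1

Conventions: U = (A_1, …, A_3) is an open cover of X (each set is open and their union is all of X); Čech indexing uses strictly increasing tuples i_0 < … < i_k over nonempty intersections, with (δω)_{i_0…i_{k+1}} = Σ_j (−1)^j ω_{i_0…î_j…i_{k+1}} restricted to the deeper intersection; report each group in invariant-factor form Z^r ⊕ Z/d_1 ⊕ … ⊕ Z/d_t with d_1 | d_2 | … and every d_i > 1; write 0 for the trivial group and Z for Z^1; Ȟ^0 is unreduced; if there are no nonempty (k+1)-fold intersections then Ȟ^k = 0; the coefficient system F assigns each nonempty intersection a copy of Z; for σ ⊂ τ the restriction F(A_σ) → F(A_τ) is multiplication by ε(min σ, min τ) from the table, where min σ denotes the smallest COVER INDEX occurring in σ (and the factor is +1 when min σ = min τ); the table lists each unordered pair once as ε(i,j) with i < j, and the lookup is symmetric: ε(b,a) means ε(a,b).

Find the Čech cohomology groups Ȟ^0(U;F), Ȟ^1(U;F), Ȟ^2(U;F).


nerve of the cover:
  A12={f,g} A13={c,d,e} A23={j,k}
C dims 3,3; δ0: rk 3, SNF 1^2·2
Ȟ^0 = (3 − 3) − 0 = 0, so Ȟ^0 ≅ 0
Ȟ^1 = (3 − 0) − 3 = 0 plus torsion [2], so Ȟ^1 ≅ Z/2
Ȟ^2 = (0 − 0) − 0 = 0, so Ȟ^2 ≅ 0

Ȟ^0 ≅ 0, Ȟ^1 ≅ Z/2, Ȟ^2 ≅ 0


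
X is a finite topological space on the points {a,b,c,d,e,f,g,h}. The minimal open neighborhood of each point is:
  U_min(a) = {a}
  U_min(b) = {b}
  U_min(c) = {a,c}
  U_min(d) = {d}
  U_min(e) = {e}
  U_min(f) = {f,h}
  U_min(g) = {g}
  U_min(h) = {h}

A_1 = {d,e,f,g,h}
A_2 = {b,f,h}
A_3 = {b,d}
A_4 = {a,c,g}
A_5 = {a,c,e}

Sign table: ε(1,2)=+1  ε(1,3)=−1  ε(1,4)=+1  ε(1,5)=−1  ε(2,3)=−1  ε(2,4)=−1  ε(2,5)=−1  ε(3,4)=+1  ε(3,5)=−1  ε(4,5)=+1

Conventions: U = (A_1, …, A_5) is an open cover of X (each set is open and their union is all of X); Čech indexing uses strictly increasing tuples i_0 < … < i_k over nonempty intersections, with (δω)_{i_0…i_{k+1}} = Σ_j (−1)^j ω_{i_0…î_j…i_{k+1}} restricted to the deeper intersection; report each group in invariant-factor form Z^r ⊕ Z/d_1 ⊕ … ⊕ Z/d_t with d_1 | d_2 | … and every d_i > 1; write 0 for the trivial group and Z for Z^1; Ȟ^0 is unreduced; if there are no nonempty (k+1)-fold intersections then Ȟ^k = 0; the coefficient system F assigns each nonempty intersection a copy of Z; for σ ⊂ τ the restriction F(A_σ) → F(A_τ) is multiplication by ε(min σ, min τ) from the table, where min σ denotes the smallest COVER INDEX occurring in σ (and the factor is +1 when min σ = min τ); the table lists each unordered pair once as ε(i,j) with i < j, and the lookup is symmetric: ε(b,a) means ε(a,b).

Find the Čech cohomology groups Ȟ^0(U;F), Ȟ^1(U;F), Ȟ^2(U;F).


nonempty overlaps:
  A12={f,h} A13={d} A14={g} A15={e} A23={b} A45={a,c}
C dims 5,6; δ0: rk 5, SNF 1^4·2
degree 0: 5−5−0 = 0 → Ȟ^0 ≅ 0
degree 1: 6−0−5 = 1 plus torsion [2] → Ȟ^1 ≅ Z ⊕ Z/2
degree 2: 0−0−0 = 0 → Ȟ^2 ≅ 0

Ȟ^0 ≅ 0, Ȟ^1 ≅ Z ⊕ Z/2 and Ȟ^2 ≅ 0


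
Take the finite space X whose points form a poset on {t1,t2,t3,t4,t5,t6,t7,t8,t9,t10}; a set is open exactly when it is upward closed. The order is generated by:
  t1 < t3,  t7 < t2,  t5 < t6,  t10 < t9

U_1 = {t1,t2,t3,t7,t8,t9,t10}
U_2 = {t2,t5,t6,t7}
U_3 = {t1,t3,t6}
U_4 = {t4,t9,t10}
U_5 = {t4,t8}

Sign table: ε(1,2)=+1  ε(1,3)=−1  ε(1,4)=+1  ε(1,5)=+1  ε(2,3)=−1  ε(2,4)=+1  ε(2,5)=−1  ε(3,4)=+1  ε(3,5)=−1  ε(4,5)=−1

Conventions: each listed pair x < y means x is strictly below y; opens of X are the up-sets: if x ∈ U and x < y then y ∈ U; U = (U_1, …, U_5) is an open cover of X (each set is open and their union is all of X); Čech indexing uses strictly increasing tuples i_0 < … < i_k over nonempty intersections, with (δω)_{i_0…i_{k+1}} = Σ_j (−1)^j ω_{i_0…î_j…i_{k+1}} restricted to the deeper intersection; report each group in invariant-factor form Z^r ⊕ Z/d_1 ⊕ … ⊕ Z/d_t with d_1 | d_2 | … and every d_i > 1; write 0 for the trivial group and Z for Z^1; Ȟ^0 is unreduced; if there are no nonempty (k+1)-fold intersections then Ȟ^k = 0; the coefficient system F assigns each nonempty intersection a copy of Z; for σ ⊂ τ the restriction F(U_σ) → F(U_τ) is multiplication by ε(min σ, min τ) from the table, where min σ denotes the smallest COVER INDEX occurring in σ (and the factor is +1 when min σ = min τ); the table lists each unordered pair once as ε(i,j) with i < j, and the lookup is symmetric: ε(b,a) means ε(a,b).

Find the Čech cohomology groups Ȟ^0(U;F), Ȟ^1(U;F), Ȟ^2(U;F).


intersection data:
  U12={t2,t7} U13={t1,t3} U14={t9,t10} U15={t8} U23={t6} U45={t4}
C dims 5,6; δ0: rk 5, SNF 1^4·2
Ȟ^0 = (5 − 5) − 0 = 0, so Ȟ^0 ≅ 0
Ȟ^1 = (6 − 0) − 5 = 1 plus torsion [2], so Ȟ^1 ≅ Z ⊕ Z/2
Ȟ^2 = (0 − 0) − 0 = 0, so Ȟ^2 ≅ 0

Ȟ^0(U;F) ≅ 0; Ȟ^1(U;F) ≅ Z ⊕ Z/2; Ȟ^2(U;F) ≅ 0


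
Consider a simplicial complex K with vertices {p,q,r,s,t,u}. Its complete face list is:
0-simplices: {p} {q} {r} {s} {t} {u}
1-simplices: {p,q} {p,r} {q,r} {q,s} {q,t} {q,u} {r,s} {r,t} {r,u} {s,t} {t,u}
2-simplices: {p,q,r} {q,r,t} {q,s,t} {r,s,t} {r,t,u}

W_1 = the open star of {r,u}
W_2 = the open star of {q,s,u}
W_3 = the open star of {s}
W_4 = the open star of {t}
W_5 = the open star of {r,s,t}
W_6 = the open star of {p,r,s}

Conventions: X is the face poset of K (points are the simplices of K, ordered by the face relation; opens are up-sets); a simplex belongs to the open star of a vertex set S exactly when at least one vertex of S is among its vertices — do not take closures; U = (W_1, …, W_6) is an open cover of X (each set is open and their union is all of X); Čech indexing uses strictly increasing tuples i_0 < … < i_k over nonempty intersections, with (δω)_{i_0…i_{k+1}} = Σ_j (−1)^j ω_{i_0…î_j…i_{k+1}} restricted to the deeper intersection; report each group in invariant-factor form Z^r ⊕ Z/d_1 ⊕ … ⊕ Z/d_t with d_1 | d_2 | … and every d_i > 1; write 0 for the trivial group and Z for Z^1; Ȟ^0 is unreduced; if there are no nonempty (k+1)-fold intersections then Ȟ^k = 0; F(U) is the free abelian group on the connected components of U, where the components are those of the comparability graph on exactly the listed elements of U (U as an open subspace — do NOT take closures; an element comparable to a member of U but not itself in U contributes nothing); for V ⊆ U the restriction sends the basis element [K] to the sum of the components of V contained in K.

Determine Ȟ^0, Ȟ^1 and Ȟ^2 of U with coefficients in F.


nonempty overlaps:
  W1={{r},{u},{p,r},{q,r},{q,u},{r,s},{r,t},{r,u},{t,u},{p,q,r},{q,r,t},{r,s,t},{r,t,u}} W2={{q},{s},{u},{p,q},{q,r},{q,s},{q,t},{q,u},{r,s},{r,u},{s,t},{t,u},{p,q,r},{q,r,t},{q,s,t},{r,s,t},{r,t,u}} W3={{s},{q,s},{r,s},{s,t},{q,s,t},{r,s,t}} W4={{t},{q,t},{r,t},{s,t},{t,u},{q,r,t},{q,s,t},{r,s,t},{r,t,u}} W5={{r},{s},{t},{p,r},{q,r},{q,s},{q,t},{r,s},{r,t},{r,u},{s,t},{t,u},{p,q,r},{q,r,t},{q,s,t},{r,s,t},{r,t,u}} W6={{p},{r},{s},{p,q},{p,r},{q,r},{q,s},{r,s},{r,t},{r,u},{s,t},{p,q,r},{q,r,t},{q,s,t},{r,s,t},{r,t,u}}
  W12={{u},{q,r},{q,u},{r,s},{r,u},{t,u},{p,q,r},{q,r,t},{r,s,t},{r,t,u}} W13={{r,s},{r,s,t}} W14={{r,t},{t,u},{q,r,t},{r,s,t},{r,t,u}} W15={{r},{p,r},{q,r},{r,s},{r,t},{r,u},{t,u},{p,q,r},{q,r,t},{r,s,t},{r,t,u}} W16={{r},{p,r},{q,r},{r,s},{r,t},{r,u},{p,q,r},{q,r,t},{r,s,t},{r,t,u}} W23={{s},{q,s},{r,s},{s,t},{q,s,t},{r,s,t}} W24={{q,t},{s,t},{t,u},{q,r,t},{q,s,t},{r,s,t},{r,t,u}} W25={{s},{q,r},{q,s},{q,t},{r,s},{r,u},{s,t},{t,u},{p,q,r},{q,r,t},{q,s,t},{r,s,t},{r,t,u}} W26={{s},{p,q},{q,r},{q,s},{r,s},{r,u},{s,t},{p,q,r},{q,r,t},{q,s,t},{r,s,t},{r,t,u}} W34={{s,t},{q,s,t},{r,s,t}} W35={{s},{q,s},{r,s},{s,t},{q,s,t},{r,s,t}} W36={{s},{q,s},{r,s},{s,t},{q,s,t},{r,s,t}} W45={{t},{q,t},{r,t},{s,t},{t,u},{q,r,t},{q,s,t},{r,s,t},{r,t,u}} W46={{r,t},{s,t},{q,r,t},{q,s,t},{r,s,t},{r,t,u}} W56={{r},{s},{p,r},{q,r},{q,s},{r,s},{r,t},{r,u},{s,t},{p,q,r},{q,r,t},{q,s,t},{r,s,t},{r,t,u}}
  W123={{r,s},{r,s,t}} W124={{t,u},{q,r,t},{r,s,t},{r,t,u}} W125={{q,r},{r,s},{r,u},{t,u},{p,q,r},{q,r,t},{r,s,t},{r,t,u}} W126={{q,r},{r,s},{r,u},{p,q,r},{q,r,t},{r,s,t},{r,t,u}} W134={{r,s,t}} W135={{r,s},{r,s,t}} W136={{r,s},{r,s,t}} W145={{r,t},{t,u},{q,r,t},{r,s,t},{r,t,u}} W146={{r,t},{q,r,t},{r,s,t},{r,t,u}} W156={{r},{p,r},{q,r},{r,s},{r,t},{r,u},{p,q,r},{q,r,t},{r,s,t},{r,t,u}} W234={{s,t},{q,s,t},{r,s,t}} W235={{s},{q,s},{r,s},{s,t},{q,s,t},{r,s,t}} W236={{s},{q,s},{r,s},{s,t},{q,s,t},{r,s,t}} W245={{q,t},{s,t},{t,u},{q,r,t},{q,s,t},{r,s,t},{r,t,u}} W246={{s,t},{q,r,t},{q,s,t},{r,s,t},{r,t,u}} W256={{s},{q,r},{q,s},{r,s},{r,u},{s,t},{p,q,r},{q,r,t},{q,s,t},{r,s,t},{r,t,u}} W345={{s,t},{q,s,t},{r,s,t}} W346={{s,t},{q,s,t},{r,s,t}} W356={{s},{q,s},{r,s},{s,t},{q,s,t},{r,s,t}} W456={{r,t},{s,t},{q,r,t},{q,s,t},{r,s,t},{r,t,u}}
  W1234={{r,s,t}} W1235={{r,s},{r,s,t}} W1236={{r,s},{r,s,t}} W1245={{t,u},{q,r,t},{r,s,t},{r,t,u}} W1246={{q,r,t},{r,s,t},{r,t,u}} W1256={{q,r},{r,s},{r,u},{p,q,r},{q,r,t},{r,s,t},{r,t,u}} W1345={{r,s,t}} W1346={{r,s,t}} W1356={{r,s},{r,s,t}} W1456={{r,t},{q,r,t},{r,s,t},{r,t,u}} W2345={{s,t},{q,s,t},{r,s,t}} W2346={{s,t},{q,s,t},{r,s,t}} W2356={{s},{q,s},{r,s},{s,t},{q,s,t},{r,s,t}} W2456={{s,t},{q,r,t},{q,s,t},{r,s,t},{r,t,u}} W3456={{s,t},{q,s,t},{r,s,t}}
  W12345={{r,s,t}} W12346={{r,s,t}} W12356={{r,s},{r,s,t}} W12456={{q,r,t},{r,s,t},{r,t,u}} W13456={{r,s,t}} W23456={{s,t},{q,s,t},{r,s,t}}
  W123456={{r,s,t}}
components per intersection:
  W1: {{r},{u},{p,r},{q,r},{q,u},{r,s},{r,t},{r,u},{t,u},{p,q,r},{q,r,t},{r,s,t},{r,t,u}}
  W2: {{q},{s},{u},{p,q},{q,r},{q,s},{q,t},{q,u},{r,s},{r,u},{s,t},{t,u},{p,q,r},{q,r,t},{q,s,t},{r,s,t},{r,t,u}}
  W3: {{s},{q,s},{r,s},{s,t},{q,s,t},{r,s,t}}
  W4: {{t},{q,t},{r,t},{s,t},{t,u},{q,r,t},{q,s,t},{r,s,t},{r,t,u}}
  W5: {{r},{s},{t},{p,r},{q,r},{q,s},{q,t},{r,s},{r,t},{r,u},{s,t},{t,u},{p,q,r},{q,r,t},{q,s,t},{r,s,t},{r,t,u}}
  W6: {{p},{r},{s},{p,q},{p,r},{q,r},{q,s},{r,s},{r,t},{r,u},{s,t},{p,q,r},{q,r,t},{q,s,t},{r,s,t},{r,t,u}}
  W12: {{u},{q,u},{r,u},{t,u},{r,t,u}} {{q,r},{p,q,r},{q,r,t}} {{r,s},{r,s,t}}
  W13: {{r,s},{r,s,t}}
  W14: {{r,t},{t,u},{q,r,t},{r,s,t},{r,t,u}}
  W15: {{r},{p,r},{q,r},{r,s},{r,t},{r,u},{t,u},{p,q,r},{q,r,t},{r,s,t},{r,t,u}}
  W16: {{r},{p,r},{q,r},{r,s},{r,t},{r,u},{p,q,r},{q,r,t},{r,s,t},{r,t,u}}
  W23: {{s},{q,s},{r,s},{s,t},{q,s,t},{r,s,t}}
  W24: {{q,t},{s,t},{q,r,t},{q,s,t},{r,s,t}} {{t,u},{r,t,u}}
  W25: {{s},{q,r},{q,s},{q,t},{r,s},{s,t},{p,q,r},{q,r,t},{q,s,t},{r,s,t}} {{r,u},{t,u},{r,t,u}}
  W26: {{s},{q,s},{r,s},{s,t},{q,s,t},{r,s,t}} {{p,q},{q,r},{p,q,r},{q,r,t}} {{r,u},{r,t,u}}
  W34: {{s,t},{q,s,t},{r,s,t}}
  W35: {{s},{q,s},{r,s},{s,t},{q,s,t},{r,s,t}}
  W36: {{s},{q,s},{r,s},{s,t},{q,s,t},{r,s,t}}
  W45: {{t},{q,t},{r,t},{s,t},{t,u},{q,r,t},{q,s,t},{r,s,t},{r,t,u}}
  W46: {{r,t},{s,t},{q,r,t},{q,s,t},{r,s,t},{r,t,u}}
  W56: {{r},{s},{p,r},{q,r},{q,s},{r,s},{r,t},{r,u},{s,t},{p,q,r},{q,r,t},{q,s,t},{r,s,t},{r,t,u}}
  W123: {{r,s},{r,s,t}}
  W124: {{t,u},{r,t,u}} {{q,r,t}} {{r,s,t}}
  W125: {{q,r},{p,q,r},{q,r,t}} {{r,s},{r,s,t}} {{r,u},{t,u},{r,t,u}}
  W126: {{q,r},{p,q,r},{q,r,t}} {{r,s},{r,s,t}} {{r,u},{r,t,u}}
  W134: {{r,s,t}}
  W135: {{r,s},{r,s,t}}
  W136: {{r,s},{r,s,t}}
  W145: {{r,t},{t,u},{q,r,t},{r,s,t},{r,t,u}}
  W146: {{r,t},{q,r,t},{r,s,t},{r,t,u}}
  W156: {{r},{p,r},{q,r},{r,s},{r,t},{r,u},{p,q,r},{q,r,t},{r,s,t},{r,t,u}}
  W234: {{s,t},{q,s,t},{r,s,t}}
  W235: {{s},{q,s},{r,s},{s,t},{q,s,t},{r,s,t}}
  W236: {{s},{q,s},{r,s},{s,t},{q,s,t},{r,s,t}}
  W245: {{q,t},{s,t},{q,r,t},{q,s,t},{r,s,t}} {{t,u},{r,t,u}}
  W246: {{s,t},{q,s,t},{r,s,t}} {{q,r,t}} {{r,t,u}}
  W256: {{s},{q,s},{r,s},{s,t},{q,s,t},{r,s,t}} {{q,r},{p,q,r},{q,r,t}} {{r,u},{r,t,u}}
  W345: {{s,t},{q,s,t},{r,s,t}}
  W346: {{s,t},{q,s,t},{r,s,t}}
  W356: {{s},{q,s},{r,s},{s,t},{q,s,t},{r,s,t}}
  W456: {{r,t},{s,t},{q,r,t},{q,s,t},{r,s,t},{r,t,u}}
  W1234: {{r,s,t}}
  W1235: {{r,s},{r,s,t}}
  W1236: {{r,s},{r,s,t}}
  W1245: {{t,u},{r,t,u}} {{q,r,t}} {{r,s,t}}
  W1246: {{q,r,t}} {{r,s,t}} {{r,t,u}}
  W1256: {{q,r},{p,q,r},{q,r,t}} {{r,s},{r,s,t}} {{r,u},{r,t,u}}
  W1345: {{r,s,t}}
  W1346: {{r,s,t}}
  W1356: {{r,s},{r,s,t}}
  W1456: {{r,t},{q,r,t},{r,s,t},{r,t,u}}
  W2345: {{s,t},{q,s,t},{r,s,t}}
  W2346: {{s,t},{q,s,t},{r,s,t}}
  W2356: {{s},{q,s},{r,s},{s,t},{q,s,t},{r,s,t}}
  W2456: {{s,t},{q,s,t},{r,s,t}} {{q,r,t}} {{r,t,u}}
  W3456: {{s,t},{q,s,t},{r,s,t}}
  W12345: {{r,s,t}}
  W12346: {{r,s,t}}
  W12356: {{r,s},{r,s,t}}
  W12456: {{q,r,t}} {{r,s,t}} {{r,t,u}}
  W13456: {{r,s,t}}
  W23456: {{s,t},{q,s,t},{r,s,t}}
  W123456: {{r,s,t}}
C dims 6,21,31,23; δ0: rk 5, SNF 1^5; δ1: rk 15, SNF 1^15; δ2: rk 16, SNF 1^16
degree 0: 6−5−0 = 1 → Ȟ^0 ≅ Z
degree 1: 21−15−5 = 1 → Ȟ^1 ≅ Z
degree 2: 31−16−15 = 0 → Ȟ^2 ≅ 0

Ȟ^0(U;F) ≅ Z,  Ȟ^1(U;F) ≅ Z,  Ȟ^2(U;F) ≅ 0


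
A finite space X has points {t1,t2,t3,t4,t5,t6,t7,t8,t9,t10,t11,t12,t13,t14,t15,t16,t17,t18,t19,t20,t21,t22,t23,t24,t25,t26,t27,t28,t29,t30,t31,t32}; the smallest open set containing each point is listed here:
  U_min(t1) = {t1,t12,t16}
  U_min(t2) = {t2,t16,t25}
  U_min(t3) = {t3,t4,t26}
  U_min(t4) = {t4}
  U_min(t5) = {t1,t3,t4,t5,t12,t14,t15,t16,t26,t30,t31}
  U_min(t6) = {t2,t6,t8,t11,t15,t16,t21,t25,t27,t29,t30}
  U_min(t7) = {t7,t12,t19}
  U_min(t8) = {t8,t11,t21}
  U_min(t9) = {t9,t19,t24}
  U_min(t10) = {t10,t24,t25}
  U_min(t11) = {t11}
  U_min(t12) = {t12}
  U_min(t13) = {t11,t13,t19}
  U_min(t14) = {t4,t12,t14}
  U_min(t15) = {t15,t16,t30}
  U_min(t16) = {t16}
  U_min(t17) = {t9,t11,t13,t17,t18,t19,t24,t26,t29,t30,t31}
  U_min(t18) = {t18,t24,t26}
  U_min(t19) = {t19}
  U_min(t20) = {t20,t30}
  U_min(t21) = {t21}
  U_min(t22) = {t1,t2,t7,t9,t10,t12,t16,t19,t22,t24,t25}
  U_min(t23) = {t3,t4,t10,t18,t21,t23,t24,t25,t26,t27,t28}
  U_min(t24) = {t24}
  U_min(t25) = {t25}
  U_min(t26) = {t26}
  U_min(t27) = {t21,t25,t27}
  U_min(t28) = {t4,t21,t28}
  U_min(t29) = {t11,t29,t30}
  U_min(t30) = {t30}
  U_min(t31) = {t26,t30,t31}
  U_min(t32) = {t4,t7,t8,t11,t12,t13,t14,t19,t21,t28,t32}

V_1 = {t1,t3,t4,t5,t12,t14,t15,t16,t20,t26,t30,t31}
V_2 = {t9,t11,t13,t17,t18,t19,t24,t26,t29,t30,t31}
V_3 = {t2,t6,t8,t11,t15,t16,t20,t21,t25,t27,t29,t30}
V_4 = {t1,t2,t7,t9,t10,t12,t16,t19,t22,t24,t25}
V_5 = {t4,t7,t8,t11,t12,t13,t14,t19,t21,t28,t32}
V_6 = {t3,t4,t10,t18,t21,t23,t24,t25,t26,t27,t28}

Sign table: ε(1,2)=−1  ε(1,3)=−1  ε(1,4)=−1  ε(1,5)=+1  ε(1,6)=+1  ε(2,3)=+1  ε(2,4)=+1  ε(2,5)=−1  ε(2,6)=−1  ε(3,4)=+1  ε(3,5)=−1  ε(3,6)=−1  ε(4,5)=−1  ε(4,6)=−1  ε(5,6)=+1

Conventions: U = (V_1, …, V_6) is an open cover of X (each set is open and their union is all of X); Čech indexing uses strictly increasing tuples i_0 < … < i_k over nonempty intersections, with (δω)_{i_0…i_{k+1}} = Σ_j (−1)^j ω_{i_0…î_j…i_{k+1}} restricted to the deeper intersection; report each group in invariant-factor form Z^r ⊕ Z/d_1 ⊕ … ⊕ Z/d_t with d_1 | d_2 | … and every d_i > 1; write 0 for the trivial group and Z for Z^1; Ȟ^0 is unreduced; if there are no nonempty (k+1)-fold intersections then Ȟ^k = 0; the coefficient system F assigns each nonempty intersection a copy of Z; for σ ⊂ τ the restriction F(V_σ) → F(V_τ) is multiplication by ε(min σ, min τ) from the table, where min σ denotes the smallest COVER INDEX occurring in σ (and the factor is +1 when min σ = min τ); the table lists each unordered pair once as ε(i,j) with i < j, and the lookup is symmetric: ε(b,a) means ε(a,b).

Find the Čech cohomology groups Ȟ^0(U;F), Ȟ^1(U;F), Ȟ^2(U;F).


nerve simplices:
  V12={t26,t30,t31} V13={t15,t16,t20,t30} V14={t1,t12,t16} V15={t4,t12,t14} V16={t3,t4,t26} V23={t11,t29,t30} V24={t9,t19,t24} V25={t11,t13,t19} V26={t18,t24,t26} V34={t2,t16,t25} V35={t8,t11,t21} V36={t21,t25,t27} V45={t7,t12,t19} V46={t10,t24,t25} V56={t4,t21,t28}
  V123={t30} V126={t26} V134={t16} V145={t12} V156={t4} V235={t11} V245={t19} V246={t24} V346={t25} V356={t21}
C dims 6,15,10; δ0: rk 5, SNF 1^5; δ1: rk 10, SNF 1^9·2
degree 0: 6−5−0 = 1 → Ȟ^0 ≅ Z
degree 1: 15−10−5 = 0 → Ȟ^1 ≅ 0
degree 2: 10−0−10 = 0 plus torsion [2] → Ȟ^2 ≅ Z/2

Ȟ^0 = Z, Ȟ^1 = 0 and Ȟ^2 = Z/2


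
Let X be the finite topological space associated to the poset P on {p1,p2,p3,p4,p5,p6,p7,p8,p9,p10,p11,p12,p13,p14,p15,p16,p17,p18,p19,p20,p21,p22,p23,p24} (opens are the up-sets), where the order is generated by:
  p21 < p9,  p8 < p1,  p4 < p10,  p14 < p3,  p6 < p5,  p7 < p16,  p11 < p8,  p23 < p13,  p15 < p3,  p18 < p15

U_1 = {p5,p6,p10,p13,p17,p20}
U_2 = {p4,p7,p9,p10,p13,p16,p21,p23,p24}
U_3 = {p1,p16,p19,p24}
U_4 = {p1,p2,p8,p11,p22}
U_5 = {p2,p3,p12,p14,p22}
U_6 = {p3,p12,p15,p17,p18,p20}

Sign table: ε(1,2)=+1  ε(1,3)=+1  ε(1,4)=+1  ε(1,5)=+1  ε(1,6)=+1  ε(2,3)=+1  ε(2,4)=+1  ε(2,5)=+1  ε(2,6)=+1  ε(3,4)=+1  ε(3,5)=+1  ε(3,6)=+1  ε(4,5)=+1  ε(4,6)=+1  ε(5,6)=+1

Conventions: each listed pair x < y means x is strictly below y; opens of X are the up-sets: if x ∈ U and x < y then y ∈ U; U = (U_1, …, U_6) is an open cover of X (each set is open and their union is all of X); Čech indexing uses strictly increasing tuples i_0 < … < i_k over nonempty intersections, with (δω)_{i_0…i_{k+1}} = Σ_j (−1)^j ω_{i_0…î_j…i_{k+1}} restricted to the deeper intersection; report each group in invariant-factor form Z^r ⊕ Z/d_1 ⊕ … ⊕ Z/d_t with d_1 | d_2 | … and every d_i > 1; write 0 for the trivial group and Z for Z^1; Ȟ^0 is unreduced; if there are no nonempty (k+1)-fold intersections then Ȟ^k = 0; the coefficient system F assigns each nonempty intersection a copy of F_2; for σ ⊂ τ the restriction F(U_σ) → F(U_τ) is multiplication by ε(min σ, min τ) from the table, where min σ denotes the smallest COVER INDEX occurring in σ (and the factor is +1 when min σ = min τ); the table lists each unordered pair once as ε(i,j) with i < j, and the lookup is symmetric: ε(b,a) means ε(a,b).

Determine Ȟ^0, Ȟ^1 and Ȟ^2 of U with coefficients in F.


nonempty intersections:
  U12={p10,p13} U16={p17,p20} U23={p16,p24} U34={p1} U45={p2,p22} U56={p3,p12}
C dims 6,6; δ0: rk_F2 5
Ȟ^0: (6−5)−0=1 ⇒ Z/2
Ȟ^1: (6−0)−5=1 ⇒ Z/2
Ȟ^2: (0−0)−0=0 ⇒ 0

Ȟ^0(U;F) ≅ Z/2; Ȟ^1(U;F) ≅ Z/2; Ȟ^2(U;F) ≅ 0


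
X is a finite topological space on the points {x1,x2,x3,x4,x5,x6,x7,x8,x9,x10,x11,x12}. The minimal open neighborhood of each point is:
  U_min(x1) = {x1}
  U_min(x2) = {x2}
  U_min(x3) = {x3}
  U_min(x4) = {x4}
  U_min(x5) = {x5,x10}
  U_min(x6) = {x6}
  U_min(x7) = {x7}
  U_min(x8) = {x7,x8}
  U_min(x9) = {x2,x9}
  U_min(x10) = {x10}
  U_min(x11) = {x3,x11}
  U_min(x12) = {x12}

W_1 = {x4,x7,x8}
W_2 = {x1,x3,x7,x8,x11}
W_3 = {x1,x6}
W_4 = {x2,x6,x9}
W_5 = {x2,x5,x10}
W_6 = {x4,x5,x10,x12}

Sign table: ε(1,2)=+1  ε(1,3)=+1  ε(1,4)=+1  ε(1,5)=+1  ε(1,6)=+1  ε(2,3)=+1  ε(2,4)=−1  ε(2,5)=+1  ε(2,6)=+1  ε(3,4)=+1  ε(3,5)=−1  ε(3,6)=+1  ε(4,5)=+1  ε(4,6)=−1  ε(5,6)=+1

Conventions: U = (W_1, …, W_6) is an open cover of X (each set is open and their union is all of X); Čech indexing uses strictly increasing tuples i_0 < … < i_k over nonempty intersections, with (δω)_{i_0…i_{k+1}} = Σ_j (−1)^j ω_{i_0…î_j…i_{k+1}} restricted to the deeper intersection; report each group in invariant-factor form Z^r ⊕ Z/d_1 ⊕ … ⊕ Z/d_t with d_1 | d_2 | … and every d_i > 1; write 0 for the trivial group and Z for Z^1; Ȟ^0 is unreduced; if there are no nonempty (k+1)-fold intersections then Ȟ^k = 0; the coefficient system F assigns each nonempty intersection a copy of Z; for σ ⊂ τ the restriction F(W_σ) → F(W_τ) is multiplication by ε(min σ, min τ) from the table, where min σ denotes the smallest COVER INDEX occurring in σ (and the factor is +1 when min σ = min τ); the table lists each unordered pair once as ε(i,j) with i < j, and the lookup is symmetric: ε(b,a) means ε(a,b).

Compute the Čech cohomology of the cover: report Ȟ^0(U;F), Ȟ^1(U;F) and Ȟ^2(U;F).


nerve of the cover:
  W12={x7,x8} W16={x4} W23={x1} W34={x6} W45={x2} W56={x5,x10}
C dims 6,6; δ0: rk 5, SNF 1^5
Ȟ^0 = (6 − 5) − 0 = 1, so Ȟ^0 ≅ Z
Ȟ^1 = (6 − 0) − 5 = 1, so Ȟ^1 ≅ Z
Ȟ^2 = (0 − 0) − 0 = 0, so Ȟ^2 ≅ 0

Ȟ^0(U;F) ≅ Z, Ȟ^1(U;F) ≅ Z, Ȟ^2(U;F) ≅ 0


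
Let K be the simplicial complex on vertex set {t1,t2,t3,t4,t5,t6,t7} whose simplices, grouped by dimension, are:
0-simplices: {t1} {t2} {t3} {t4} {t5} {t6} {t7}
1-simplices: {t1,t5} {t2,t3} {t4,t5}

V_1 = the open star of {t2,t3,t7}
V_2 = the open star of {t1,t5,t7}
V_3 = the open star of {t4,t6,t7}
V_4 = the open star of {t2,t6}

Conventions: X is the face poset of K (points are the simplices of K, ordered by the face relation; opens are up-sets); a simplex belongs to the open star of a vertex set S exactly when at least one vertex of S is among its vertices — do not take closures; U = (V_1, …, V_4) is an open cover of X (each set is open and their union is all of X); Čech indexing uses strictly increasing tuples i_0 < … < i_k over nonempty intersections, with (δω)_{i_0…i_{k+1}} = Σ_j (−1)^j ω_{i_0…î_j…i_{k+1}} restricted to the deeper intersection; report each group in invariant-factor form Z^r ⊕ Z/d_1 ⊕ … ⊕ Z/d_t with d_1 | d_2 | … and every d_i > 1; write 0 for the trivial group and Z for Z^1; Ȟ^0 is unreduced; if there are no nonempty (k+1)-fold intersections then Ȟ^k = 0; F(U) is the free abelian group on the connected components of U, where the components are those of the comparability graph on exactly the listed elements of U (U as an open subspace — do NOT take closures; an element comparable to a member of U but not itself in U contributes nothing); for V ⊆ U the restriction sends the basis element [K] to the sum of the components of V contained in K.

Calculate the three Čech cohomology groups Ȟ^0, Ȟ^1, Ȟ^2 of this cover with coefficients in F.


Ȟ^0 = Z^4; Ȟ^1 = 0; Ȟ^2 = 0

intersection data:
  V1={{t2},{t3},{t7},{t2,t3}} V2={{t1},{t5},{t7},{t1,t5},{t4,t5}} V3={{t4},{t6},{t7},{t4,t5}} V4={{t2},{t6},{t2,t3}}
  V12={{t7}} V13={{t7}} V14={{t2},{t2,t3}} V23={{t7},{t4,t5}} V34={{t6}}
  V123={{t7}}
components per intersection:
  V1: {{t2},{t3},{t2,t3}} {{t7}}
  V2: {{t1},{t5},{t1,t5},{t4,t5}} {{t7}}
  V3: {{t4},{t4,t5}} {{t6}} {{t7}}
  V4: {{t2},{t2,t3}} {{t6}}
  V12: {{t7}}
  V13: {{t7}}
  V14: {{t2},{t2,t3}}
  V23: {{t7}} {{t4,t5}}
  V34: {{t6}}
  V123: {{t7}}
C dims 9,6,1; δ0: rk 5, SNF 1^5; δ1: rk 1, SNF 1^1
Ȟ^0 = (9 − 5) − 0 = 4, so Ȟ^0 ≅ Z^4
Ȟ^1 = (6 − 1) − 5 = 0, so Ȟ^1 ≅ 0
Ȟ^2 = (1 − 0) − 1 = 0, so Ȟ^2 ≅ 0


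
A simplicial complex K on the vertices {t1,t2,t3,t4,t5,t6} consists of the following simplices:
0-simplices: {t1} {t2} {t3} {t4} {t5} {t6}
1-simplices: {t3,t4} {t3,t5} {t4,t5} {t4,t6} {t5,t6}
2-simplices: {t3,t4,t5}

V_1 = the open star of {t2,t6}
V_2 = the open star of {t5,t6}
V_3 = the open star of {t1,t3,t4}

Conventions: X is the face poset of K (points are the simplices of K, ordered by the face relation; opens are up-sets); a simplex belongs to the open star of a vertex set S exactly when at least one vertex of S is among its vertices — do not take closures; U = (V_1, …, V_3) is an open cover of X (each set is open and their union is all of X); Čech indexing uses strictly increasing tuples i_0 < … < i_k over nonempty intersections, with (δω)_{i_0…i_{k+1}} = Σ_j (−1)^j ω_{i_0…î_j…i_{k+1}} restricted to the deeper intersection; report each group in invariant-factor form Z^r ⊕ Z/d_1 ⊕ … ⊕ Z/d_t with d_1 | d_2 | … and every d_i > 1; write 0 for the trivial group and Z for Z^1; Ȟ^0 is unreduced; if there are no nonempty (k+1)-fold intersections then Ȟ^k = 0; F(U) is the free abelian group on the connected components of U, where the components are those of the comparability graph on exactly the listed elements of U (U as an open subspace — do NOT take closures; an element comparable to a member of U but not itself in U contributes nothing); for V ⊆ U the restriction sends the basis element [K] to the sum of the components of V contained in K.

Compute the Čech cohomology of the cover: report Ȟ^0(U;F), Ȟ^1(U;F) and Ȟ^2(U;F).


Ȟ^0 = Z^3, Ȟ^1 = Z, Ȟ^2 = 0

cover nerve:
  V1={{t2},{t6},{t4,t6},{t5,t6}} V2={{t5},{t6},{t3,t5},{t4,t5},{t4,t6},{t5,t6},{t3,t4,t5}} V3={{t1},{t3},{t4},{t3,t4},{t3,t5},{t4,t5},{t4,t6},{t3,t4,t5}}
  V12={{t6},{t4,t6},{t5,t6}} V13={{t4,t6}} V23={{t3,t5},{t4,t5},{t4,t6},{t3,t4,t5}}
  V123={{t4,t6}}
components per intersection:
  V1: {{t2}} {{t6},{t4,t6},{t5,t6}}
  V2: {{t5},{t6},{t3,t5},{t4,t5},{t4,t6},{t5,t6},{t3,t4,t5}}
  V3: {{t1}} {{t3},{t4},{t3,t4},{t3,t5},{t4,t5},{t4,t6},{t3,t4,t5}}
  V12: {{t6},{t4,t6},{t5,t6}}
  V13: {{t4,t6}}
  V23: {{t3,t5},{t4,t5},{t3,t4,t5}} {{t4,t6}}
  V123: {{t4,t6}}
C dims 5,4,1; δ0: rk 2, SNF 1^2; δ1: rk 1, SNF 1^1
Ȟ^0: (5−2)−0=3 ⇒ Z^3
Ȟ^1: (4−1)−2=1 ⇒ Z
Ȟ^2: (1−0)−1=0 ⇒ 0


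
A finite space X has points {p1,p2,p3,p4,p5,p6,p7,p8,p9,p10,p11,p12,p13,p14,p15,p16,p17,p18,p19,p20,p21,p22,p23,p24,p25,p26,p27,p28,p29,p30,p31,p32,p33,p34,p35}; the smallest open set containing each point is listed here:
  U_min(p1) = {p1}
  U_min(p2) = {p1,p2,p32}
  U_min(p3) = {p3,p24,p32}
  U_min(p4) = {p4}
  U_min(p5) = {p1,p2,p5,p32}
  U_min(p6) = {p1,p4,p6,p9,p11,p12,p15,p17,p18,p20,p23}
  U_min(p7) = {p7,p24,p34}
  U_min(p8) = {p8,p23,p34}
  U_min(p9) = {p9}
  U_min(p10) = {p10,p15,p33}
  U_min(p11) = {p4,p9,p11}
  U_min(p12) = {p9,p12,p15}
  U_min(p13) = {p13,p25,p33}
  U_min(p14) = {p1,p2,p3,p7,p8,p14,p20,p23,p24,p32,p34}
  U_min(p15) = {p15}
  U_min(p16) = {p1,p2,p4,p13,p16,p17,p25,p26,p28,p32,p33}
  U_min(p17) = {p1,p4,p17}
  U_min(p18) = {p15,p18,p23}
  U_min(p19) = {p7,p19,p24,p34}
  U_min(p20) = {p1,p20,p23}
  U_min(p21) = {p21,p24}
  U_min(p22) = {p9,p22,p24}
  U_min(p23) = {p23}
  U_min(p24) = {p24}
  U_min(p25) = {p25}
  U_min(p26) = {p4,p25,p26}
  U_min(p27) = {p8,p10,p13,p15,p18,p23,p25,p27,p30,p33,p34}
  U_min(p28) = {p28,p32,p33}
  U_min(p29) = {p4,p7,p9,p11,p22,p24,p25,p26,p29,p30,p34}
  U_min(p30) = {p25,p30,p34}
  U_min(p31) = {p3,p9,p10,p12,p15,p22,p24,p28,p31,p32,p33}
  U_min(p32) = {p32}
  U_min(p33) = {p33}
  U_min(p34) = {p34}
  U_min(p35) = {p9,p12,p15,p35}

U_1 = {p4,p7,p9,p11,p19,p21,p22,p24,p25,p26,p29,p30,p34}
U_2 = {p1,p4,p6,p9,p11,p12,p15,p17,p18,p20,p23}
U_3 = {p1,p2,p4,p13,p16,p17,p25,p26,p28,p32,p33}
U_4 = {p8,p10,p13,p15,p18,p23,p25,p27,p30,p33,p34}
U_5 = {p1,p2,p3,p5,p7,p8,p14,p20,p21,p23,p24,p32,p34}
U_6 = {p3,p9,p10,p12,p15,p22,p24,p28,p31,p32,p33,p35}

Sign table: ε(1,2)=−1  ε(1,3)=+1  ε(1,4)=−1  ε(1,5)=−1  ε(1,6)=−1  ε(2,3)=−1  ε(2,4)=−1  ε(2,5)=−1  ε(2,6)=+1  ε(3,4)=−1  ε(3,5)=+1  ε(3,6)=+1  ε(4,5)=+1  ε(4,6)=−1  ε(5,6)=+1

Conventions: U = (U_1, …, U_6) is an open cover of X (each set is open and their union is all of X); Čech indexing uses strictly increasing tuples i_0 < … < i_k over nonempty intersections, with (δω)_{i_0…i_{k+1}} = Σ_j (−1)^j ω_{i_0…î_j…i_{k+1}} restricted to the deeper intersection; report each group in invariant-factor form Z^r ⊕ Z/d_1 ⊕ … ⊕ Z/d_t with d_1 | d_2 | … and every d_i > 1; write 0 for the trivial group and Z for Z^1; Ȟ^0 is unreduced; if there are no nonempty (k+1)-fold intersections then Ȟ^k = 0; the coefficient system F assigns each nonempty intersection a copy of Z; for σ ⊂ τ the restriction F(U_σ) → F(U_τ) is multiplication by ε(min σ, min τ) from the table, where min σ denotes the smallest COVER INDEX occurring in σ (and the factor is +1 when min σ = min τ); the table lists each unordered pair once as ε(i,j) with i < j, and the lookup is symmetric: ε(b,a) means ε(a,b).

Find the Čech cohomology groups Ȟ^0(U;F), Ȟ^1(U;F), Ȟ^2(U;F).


cover nerve:
  U12={p4,p9,p11} U13={p4,p25,p26} U14={p25,p30,p34} U15={p7,p21,p24,p34} U16={p9,p22,p24} U23={p1,p4,p17} U24={p15,p18,p23} U25={p1,p20,p23} U26={p9,p12,p15} U34={p13,p25,p33} U35={p1,p2,p32} U36={p28,p32,p33} U45={p8,p23,p34} U46={p10,p15,p33} U56={p3,p24,p32}
  U123={p4} U126={p9} U134={p25} U145={p34} U156={p24} U235={p1} U245={p23} U246={p15} U346={p33} U356={p32}
C dims 6,15,10; δ0: rk 6, SNF 1^5·2; δ1: rk 9, SNF 1^9
Ȟ^0: (6−6)−0=0 ⇒ 0
Ȟ^1: (15−9)−6=0 plus torsion [2] ⇒ Z/2
Ȟ^2: (10−0)−9=1 ⇒ Z

Ȟ^0 = 0,  Ȟ^1 = Z/2,  Ȟ^2 = Z


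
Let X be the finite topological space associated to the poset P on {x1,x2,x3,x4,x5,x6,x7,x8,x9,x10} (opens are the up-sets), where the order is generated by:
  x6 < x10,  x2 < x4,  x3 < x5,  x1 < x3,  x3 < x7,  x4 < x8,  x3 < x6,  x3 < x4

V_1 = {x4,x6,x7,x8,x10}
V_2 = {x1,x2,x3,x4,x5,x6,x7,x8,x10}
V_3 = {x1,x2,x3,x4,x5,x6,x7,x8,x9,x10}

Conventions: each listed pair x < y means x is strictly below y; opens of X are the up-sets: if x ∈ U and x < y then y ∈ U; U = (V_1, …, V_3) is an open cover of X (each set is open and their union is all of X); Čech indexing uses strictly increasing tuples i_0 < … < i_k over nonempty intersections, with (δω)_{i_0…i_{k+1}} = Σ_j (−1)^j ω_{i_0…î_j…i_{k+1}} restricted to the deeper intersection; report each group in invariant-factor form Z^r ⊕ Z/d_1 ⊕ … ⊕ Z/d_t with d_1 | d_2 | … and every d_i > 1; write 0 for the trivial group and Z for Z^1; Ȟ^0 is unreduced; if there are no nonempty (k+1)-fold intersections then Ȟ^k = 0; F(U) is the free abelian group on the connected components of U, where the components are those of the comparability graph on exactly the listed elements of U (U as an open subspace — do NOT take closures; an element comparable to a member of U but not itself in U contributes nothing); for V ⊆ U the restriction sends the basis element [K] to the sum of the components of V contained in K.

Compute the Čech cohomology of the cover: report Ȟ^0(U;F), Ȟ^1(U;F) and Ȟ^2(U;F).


Ȟ^0 = Z^2, Ȟ^1 = 0 and Ȟ^2 = 0

nerve simplices:
  V12={x4,x6,x7,x8,x10} V13={x4,x6,x7,x8,x10} V23={x1,x2,x3,x4,x5,x6,x7,x8,x10}
  V123={x4,x6,x7,x8,x10}
components per intersection:
  V1: {x4,x8} {x6,x10} {x7}
  V2: {x1,x2,x3,x4,x5,x6,x7,x8,x10}
  V3: {x1,x2,x3,x4,x5,x6,x7,x8,x10} {x9}
  V12: {x4,x8} {x6,x10} {x7}
  V13: {x4,x8} {x6,x10} {x7}
  V23: {x1,x2,x3,x4,x5,x6,x7,x8,x10}
  V123: {x4,x8} {x6,x10} {x7}
C dims 6,7,3; δ0: rk 4, SNF 1^4; δ1: rk 3, SNF 1^3
degree 0: 6−4−0 = 2 → Ȟ^0 ≅ Z^2
degree 1: 7−3−4 = 0 → Ȟ^1 ≅ 0
degree 2: 3−0−3 = 0 → Ȟ^2 ≅ 0


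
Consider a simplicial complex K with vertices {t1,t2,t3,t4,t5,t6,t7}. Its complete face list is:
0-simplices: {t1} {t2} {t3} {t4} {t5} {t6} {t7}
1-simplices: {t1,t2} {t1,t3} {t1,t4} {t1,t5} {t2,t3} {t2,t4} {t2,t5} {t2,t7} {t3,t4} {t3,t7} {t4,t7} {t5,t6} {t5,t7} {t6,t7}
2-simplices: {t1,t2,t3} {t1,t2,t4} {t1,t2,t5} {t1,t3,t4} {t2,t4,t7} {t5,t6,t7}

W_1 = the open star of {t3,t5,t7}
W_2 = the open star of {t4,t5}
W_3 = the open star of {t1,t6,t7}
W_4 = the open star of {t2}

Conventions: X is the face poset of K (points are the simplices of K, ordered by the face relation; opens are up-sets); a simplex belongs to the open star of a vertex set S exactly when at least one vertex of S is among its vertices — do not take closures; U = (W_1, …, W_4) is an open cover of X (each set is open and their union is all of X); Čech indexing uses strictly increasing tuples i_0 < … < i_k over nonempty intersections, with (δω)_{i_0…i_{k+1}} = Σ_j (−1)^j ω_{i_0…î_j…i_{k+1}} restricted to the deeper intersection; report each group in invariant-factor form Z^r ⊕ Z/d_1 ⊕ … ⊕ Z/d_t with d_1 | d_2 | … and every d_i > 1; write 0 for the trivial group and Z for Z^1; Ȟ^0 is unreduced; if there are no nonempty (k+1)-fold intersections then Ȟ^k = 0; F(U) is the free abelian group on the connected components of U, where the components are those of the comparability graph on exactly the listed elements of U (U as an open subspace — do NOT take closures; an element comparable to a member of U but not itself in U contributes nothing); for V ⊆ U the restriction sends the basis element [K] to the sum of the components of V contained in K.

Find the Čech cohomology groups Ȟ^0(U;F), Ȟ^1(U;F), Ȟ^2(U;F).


Ȟ^0 ≅ Z, Ȟ^1 ≅ Z^2, Ȟ^2 ≅ 0

nerve of the cover:
  W1={{t3},{t5},{t7},{t1,t3},{t1,t5},{t2,t3},{t2,t5},{t2,t7},{t3,t4},{t3,t7},{t4,t7},{t5,t6},{t5,t7},{t6,t7},{t1,t2,t3},{t1,t2,t5},{t1,t3,t4},{t2,t4,t7},{t5,t6,t7}} W2={{t4},{t5},{t1,t4},{t1,t5},{t2,t4},{t2,t5},{t3,t4},{t4,t7},{t5,t6},{t5,t7},{t1,t2,t4},{t1,t2,t5},{t1,t3,t4},{t2,t4,t7},{t5,t6,t7}} W3={{t1},{t6},{t7},{t1,t2},{t1,t3},{t1,t4},{t1,t5},{t2,t7},{t3,t7},{t4,t7},{t5,t6},{t5,t7},{t6,t7},{t1,t2,t3},{t1,t2,t4},{t1,t2,t5},{t1,t3,t4},{t2,t4,t7},{t5,t6,t7}} W4={{t2},{t1,t2},{t2,t3},{t2,t4},{t2,t5},{t2,t7},{t1,t2,t3},{t1,t2,t4},{t1,t2,t5},{t2,t4,t7}}
  W12={{t5},{t1,t5},{t2,t5},{t3,t4},{t4,t7},{t5,t6},{t5,t7},{t1,t2,t5},{t1,t3,t4},{t2,t4,t7},{t5,t6,t7}} W13={{t7},{t1,t3},{t1,t5},{t2,t7},{t3,t7},{t4,t7},{t5,t6},{t5,t7},{t6,t7},{t1,t2,t3},{t1,t2,t5},{t1,t3,t4},{t2,t4,t7},{t5,t6,t7}} W14={{t2,t3},{t2,t5},{t2,t7},{t1,t2,t3},{t1,t2,t5},{t2,t4,t7}} W23={{t1,t4},{t1,t5},{t4,t7},{t5,t6},{t5,t7},{t1,t2,t4},{t1,t2,t5},{t1,t3,t4},{t2,t4,t7},{t5,t6,t7}} W24={{t2,t4},{t2,t5},{t1,t2,t4},{t1,t2,t5},{t2,t4,t7}} W34={{t1,t2},{t2,t7},{t1,t2,t3},{t1,t2,t4},{t1,t2,t5},{t2,t4,t7}}
  W123={{t1,t5},{t4,t7},{t5,t6},{t5,t7},{t1,t2,t5},{t1,t3,t4},{t2,t4,t7},{t5,t6,t7}} W124={{t2,t5},{t1,t2,t5},{t2,t4,t7}} W134={{t2,t7},{t1,t2,t3},{t1,t2,t5},{t2,t4,t7}} W234={{t1,t2,t4},{t1,t2,t5},{t2,t4,t7}}
  W1234={{t1,t2,t5},{t2,t4,t7}}
components per intersection:
  W1: {{t3},{t5},{t7},{t1,t3},{t1,t5},{t2,t3},{t2,t5},{t2,t7},{t3,t4},{t3,t7},{t4,t7},{t5,t6},{t5,t7},{t6,t7},{t1,t2,t3},{t1,t2,t5},{t1,t3,t4},{t2,t4,t7},{t5,t6,t7}}
  W2: {{t4},{t1,t4},{t2,t4},{t3,t4},{t4,t7},{t1,t2,t4},{t1,t3,t4},{t2,t4,t7}} {{t5},{t1,t5},{t2,t5},{t5,t6},{t5,t7},{t1,t2,t5},{t5,t6,t7}}
  W3: {{t1},{t1,t2},{t1,t3},{t1,t4},{t1,t5},{t1,t2,t3},{t1,t2,t4},{t1,t2,t5},{t1,t3,t4}} {{t6},{t7},{t2,t7},{t3,t7},{t4,t7},{t5,t6},{t5,t7},{t6,t7},{t2,t4,t7},{t5,t6,t7}}
  W4: {{t2},{t1,t2},{t2,t3},{t2,t4},{t2,t5},{t2,t7},{t1,t2,t3},{t1,t2,t4},{t1,t2,t5},{t2,t4,t7}}
  W12: {{t5},{t1,t5},{t2,t5},{t5,t6},{t5,t7},{t1,t2,t5},{t5,t6,t7}} {{t3,t4},{t1,t3,t4}} {{t4,t7},{t2,t4,t7}}
  W13: {{t7},{t2,t7},{t3,t7},{t4,t7},{t5,t6},{t5,t7},{t6,t7},{t2,t4,t7},{t5,t6,t7}} {{t1,t3},{t1,t2,t3},{t1,t3,t4}} {{t1,t5},{t1,t2,t5}}
  W14: {{t2,t3},{t1,t2,t3}} {{t2,t5},{t1,t2,t5}} {{t2,t7},{t2,t4,t7}}
  W23: {{t1,t4},{t1,t2,t4},{t1,t3,t4}} {{t1,t5},{t1,t2,t5}} {{t4,t7},{t2,t4,t7}} {{t5,t6},{t5,t7},{t5,t6,t7}}
  W24: {{t2,t4},{t1,t2,t4},{t2,t4,t7}} {{t2,t5},{t1,t2,t5}}
  W34: {{t1,t2},{t1,t2,t3},{t1,t2,t4},{t1,t2,t5}} {{t2,t7},{t2,t4,t7}}
  W123: {{t1,t5},{t1,t2,t5}} {{t4,t7},{t2,t4,t7}} {{t5,t6},{t5,t7},{t5,t6,t7}} {{t1,t3,t4}}
  W124: {{t2,t5},{t1,t2,t5}} {{t2,t4,t7}}
  W134: {{t2,t7},{t2,t4,t7}} {{t1,t2,t3}} {{t1,t2,t5}}
  W234: {{t1,t2,t4}} {{t1,t2,t5}} {{t2,t4,t7}}
  W1234: {{t1,t2,t5}} {{t2,t4,t7}}
C dims 6,17,12,2; δ0: rk 5, SNF 1^5; δ1: rk 10, SNF 1^10; δ2: rk 2, SNF 1^2
Ȟ^0 = (6 − 5) − 0 = 1, so Ȟ^0 ≅ Z
Ȟ^1 = (17 − 10) − 5 = 2, so Ȟ^1 ≅ Z^2
Ȟ^2 = (12 − 2) − 10 = 0, so Ȟ^2 ≅ 0
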